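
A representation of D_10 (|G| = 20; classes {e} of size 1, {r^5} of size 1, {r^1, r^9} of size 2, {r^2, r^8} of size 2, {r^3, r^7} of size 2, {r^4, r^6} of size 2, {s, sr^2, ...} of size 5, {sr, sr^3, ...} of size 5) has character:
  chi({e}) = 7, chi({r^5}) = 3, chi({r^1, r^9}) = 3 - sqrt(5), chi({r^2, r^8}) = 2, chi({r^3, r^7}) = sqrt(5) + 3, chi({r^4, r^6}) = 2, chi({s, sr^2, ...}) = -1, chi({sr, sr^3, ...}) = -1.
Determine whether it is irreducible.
Not irreducible (reducible): <chi, chi> = 7 > 1.

Why: <chi, chi> = (1/|G|) sum_C |C| * |chi(C)|^2 = (1/20)[1*|7|^2 + 1*|3|^2 + 2*|3 - sqrt(5)|^2 + 2*|2|^2 + 2*|sqrt(5) + 3|^2 + 2*|2|^2 + 5*|-1|^2 + 5*|-1|^2]
  = (1/20)[(49) + (9) + (28 - 12*sqrt(5)) + (8) + (12*sqrt(5) + 28) + (8) + (5) + (5)] = 140/20 = 7.
A character is irreducible iff <chi, chi> = 1, so this representation is reducible.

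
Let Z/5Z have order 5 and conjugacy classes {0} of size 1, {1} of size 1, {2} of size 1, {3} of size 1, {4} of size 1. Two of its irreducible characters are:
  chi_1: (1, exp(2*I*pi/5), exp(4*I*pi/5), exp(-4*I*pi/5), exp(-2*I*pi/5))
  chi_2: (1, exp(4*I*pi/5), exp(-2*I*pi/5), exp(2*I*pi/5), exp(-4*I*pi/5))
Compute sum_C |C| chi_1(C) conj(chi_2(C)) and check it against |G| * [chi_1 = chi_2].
Sum = 0; so <chi_1, chi_2> = 0 (distinct irreducibles are orthogonal).

Reasoning: Compute term by term over conjugacy classes (|C| * chi_1(C) * conj(chi_2(C))):
  1*(1)*conj(1) + 1*(exp(2*I*pi/5))*conj(exp(4*I*pi/5)) + 1*(exp(4*I*pi/5))*conj(exp(-2*I*pi/5)) + 1*(exp(-4*I*pi/5))*conj(exp(2*I*pi/5)) + 1*(exp(-2*I*pi/5))*conj(exp(-4*I*pi/5))
  = (1) + (exp(-2*I*pi/5)) + (exp(-4*I*pi/5)) + (exp(4*I*pi/5)) + (exp(2*I*pi/5))
  = 0.
(Exp terms are combined using exp(i*s)*conj(exp(i*t)) = exp(i*(s-t)), and sums of them are collapsed using the identity that for every m > 1 the m distinct m-th roots of unity sum to 0, e.g. 1 + exp(2*I*pi/3) + exp(-2*I*pi/3) = 0.)
Dividing by |G| = 5 gives 0/5 = 0, matching the row-orthogonality relation <chi_1, chi_2> = [chi_1 = chi_2].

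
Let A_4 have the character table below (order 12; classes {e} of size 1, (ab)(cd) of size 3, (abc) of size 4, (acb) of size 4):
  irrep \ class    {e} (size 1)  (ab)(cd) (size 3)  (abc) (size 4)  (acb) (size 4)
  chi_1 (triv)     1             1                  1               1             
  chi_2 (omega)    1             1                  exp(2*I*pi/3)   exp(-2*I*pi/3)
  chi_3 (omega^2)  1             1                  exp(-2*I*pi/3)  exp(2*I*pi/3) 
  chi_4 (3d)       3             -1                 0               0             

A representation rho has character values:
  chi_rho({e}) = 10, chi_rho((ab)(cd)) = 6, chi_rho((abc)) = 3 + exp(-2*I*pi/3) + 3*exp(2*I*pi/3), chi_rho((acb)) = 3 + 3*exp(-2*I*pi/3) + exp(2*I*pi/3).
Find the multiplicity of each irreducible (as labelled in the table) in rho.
Multiplicities: chi_1: 3, chi_2: 3, chi_3: 1, chi_4: 1.

Details: Use <chi_rho, chi> = (1/|G|) sum_C |C| * chi_rho(C) * conj(chi(C)) with |G| = 12 for each irreducible chi in the table:
  <chi_rho, chi_1> = (1/12)[1*(10)*conj(1) + 3*(6)*conj(1) + 4*(3 + exp(-2*I*pi/3) + 3*exp(2*I*pi/3))*conj(1) + 4*(3 + 3*exp(-2*I*pi/3) + exp(2*I*pi/3))*conj(1)]
      = (1/12)[(10) + (18) + (12 + 4*exp(-2*I*pi/3) + 12*exp(2*I*pi/3)) + (12 + 12*exp(-2*I*pi/3) + 4*exp(2*I*pi/3))] = 36/12 = 3
  <chi_rho, chi_2> = (1/12)[1*(10)*conj(1) + 3*(6)*conj(1) + 4*(3 + exp(-2*I*pi/3) + 3*exp(2*I*pi/3))*conj(exp(2*I*pi/3)) + 4*(3 + 3*exp(-2*I*pi/3) + exp(2*I*pi/3))*conj(exp(-2*I*pi/3))]
      = (1/12)[(10) + (18) + (12 + 12*exp(-2*I*pi/3) + 4*exp(2*I*pi/3)) + (12 + 4*exp(-2*I*pi/3) + 12*exp(2*I*pi/3))] = 36/12 = 3
  <chi_rho, chi_3> = (1/12)[1*(10)*conj(1) + 3*(6)*conj(1) + 4*(3 + exp(-2*I*pi/3) + 3*exp(2*I*pi/3))*conj(exp(-2*I*pi/3)) + 4*(3 + 3*exp(-2*I*pi/3) + exp(2*I*pi/3))*conj(exp(2*I*pi/3))]
      = (1/12)[(10) + (18) + (-8) + (-8)] = 12/12 = 1
  <chi_rho, chi_4> = (1/12)[1*(10)*conj(3) + 3*(6)*conj(-1) + 4*(3 + exp(-2*I*pi/3) + 3*exp(2*I*pi/3))*conj(0) + 4*(3 + 3*exp(-2*I*pi/3) + exp(2*I*pi/3))*conj(0)]
      = (1/12)[(30) + (-18) + (0) + (0)] = 12/12 = 1
(Exp terms are combined using exp(i*s)*conj(exp(i*t)) = exp(i*(s-t)), and sums of them are collapsed using the identity that for every m > 1 the m distinct m-th roots of unity sum to 0, e.g. 1 + exp(2*I*pi/3) + exp(-2*I*pi/3) = 0.)
Dimension check: dim(rho) = sum (mult * dim) = 3*1 + 3*1 + 1*1 + 1*3 = 10 = chi_rho(e) = 10.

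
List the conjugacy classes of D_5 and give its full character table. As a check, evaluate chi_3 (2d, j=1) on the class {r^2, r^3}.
Conjugacy classes: {e} of size 1, {r^1, r^4} of size 2, {r^2, r^3} of size 2, {s, sr, ..., sr^4} of size 5.
Character table:
  irrep \ class              {e} (size 1)  {r^1, r^4} (size 2)  {r^2, r^3} (size 2)  {s, sr, ..., sr^4} (size 5)
  chi_1 (triv)               1             1                    1                    1                          
  chi_2 (sign: r->1, s->-1)  1             1                    1                    -1                         
  chi_3 (2d, j=1)            2             -1/2 + sqrt(5)/2     -sqrt(5)/2 - 1/2     0                          
  chi_4 (2d, j=2)            2             -sqrt(5)/2 - 1/2     -1/2 + sqrt(5)/2     0                          

Spot check: chi_3 (2d, j=1) on {r^2, r^3} = -sqrt(5)/2 - 1/2.

Derivation: D_5 has order 2*5 = 10 with 4 conjugacy classes, hence 4 irreducibles. Sum of squared dims 1 + 1 + 4 + 4 = 10 = |G|. Linear characters come from the abelianisation; the 2-dimensional irreps have character r^k -> 2*cos(2*pi*j*k/5), reflections -> 0.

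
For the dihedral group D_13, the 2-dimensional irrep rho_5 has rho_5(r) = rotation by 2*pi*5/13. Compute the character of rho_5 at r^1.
chi_{rho_5}(r^1) = 2*cos(2*pi*5*1/13) = -2*cos(3*pi/13)

Solution. rho_5(r^1) is rotation by angle 2*pi*5*1/13, whose trace is 2*cos(2*pi*5*1/13) = -2*cos(3*pi/13).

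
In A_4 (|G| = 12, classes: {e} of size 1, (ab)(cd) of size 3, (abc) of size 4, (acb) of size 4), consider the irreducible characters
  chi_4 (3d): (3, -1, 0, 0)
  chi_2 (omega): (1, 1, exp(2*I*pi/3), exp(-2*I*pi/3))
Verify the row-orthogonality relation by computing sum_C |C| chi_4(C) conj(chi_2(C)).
Sum = 0; so <chi_4, chi_2> = 0 (distinct irreducibles are orthogonal).

Explanation: Compute term by term over conjugacy classes (|C| * chi_4(C) * conj(chi_2(C))):
  1*(3)*conj(1) + 3*(-1)*conj(1) + 4*(0)*conj(exp(2*I*pi/3)) + 4*(0)*conj(exp(-2*I*pi/3))
  = (3) + (-3) + (0) + (0)
  = 0.
(Exp terms are combined using exp(i*s)*conj(exp(i*t)) = exp(i*(s-t)), and sums of them are collapsed using the identity that for every m > 1 the m distinct m-th roots of unity sum to 0, e.g. 1 + exp(2*I*pi/3) + exp(-2*I*pi/3) = 0.)
Dividing by |G| = 12 gives 0/12 = 0, matching the row-orthogonality relation <chi_4, chi_2> = [chi_4 = chi_2].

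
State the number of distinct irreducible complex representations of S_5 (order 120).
7

Proof sketch: The number of irreducible complex representations of a finite group equals its number of conjugacy classes. Conjugacy classes in S_5 correspond to cycle types, i.e. partitions of 5; there are p(5) = 7 of them, so S_5 (order 120) has exactly 7 irreducible complex representations.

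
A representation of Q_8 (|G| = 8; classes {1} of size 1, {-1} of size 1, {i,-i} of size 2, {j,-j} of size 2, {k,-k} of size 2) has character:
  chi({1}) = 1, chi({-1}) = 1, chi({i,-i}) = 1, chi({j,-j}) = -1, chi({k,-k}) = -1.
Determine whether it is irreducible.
Irreducible: <chi, chi> = 1.

Details: <chi, chi> = (1/|G|) sum_C |C| * |chi(C)|^2 = (1/8)[1*|1|^2 + 1*|1|^2 + 2*|1|^2 + 2*|-1|^2 + 2*|-1|^2]
  = (1/8)[(1) + (1) + (2) + (2) + (2)] = 8/8 = 1.
A character is irreducible iff <chi, chi> = 1, so this representation is irreducible.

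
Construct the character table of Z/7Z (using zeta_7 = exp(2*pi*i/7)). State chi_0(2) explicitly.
Character table of Z/7Z (irreps indexed chi_0,...,chi_6 with chi_k(m) = zeta_7^(k*m), zeta_7 = exp(2*pi*i/7)):
  irrep \ class  {0} (size 1)  {1} (size 1)    {2} (size 1)    {3} (size 1)    {4} (size 1)    {5} (size 1)    {6} (size 1)  
  chi_0          1             1               1               1               1               1               1             
  chi_1          1             exp(2*I*pi/7)   exp(4*I*pi/7)   exp(6*I*pi/7)   exp(-6*I*pi/7)  exp(-4*I*pi/7)  exp(-2*I*pi/7)
  chi_2          1             exp(4*I*pi/7)   exp(-6*I*pi/7)  exp(-2*I*pi/7)  exp(2*I*pi/7)   exp(6*I*pi/7)   exp(-4*I*pi/7)
  chi_3          1             exp(6*I*pi/7)   exp(-2*I*pi/7)  exp(4*I*pi/7)   exp(-4*I*pi/7)  exp(2*I*pi/7)   exp(-6*I*pi/7)
  chi_4          1             exp(-6*I*pi/7)  exp(2*I*pi/7)   exp(-4*I*pi/7)  exp(4*I*pi/7)   exp(-2*I*pi/7)  exp(6*I*pi/7) 
  chi_5          1             exp(-4*I*pi/7)  exp(6*I*pi/7)   exp(2*I*pi/7)   exp(-2*I*pi/7)  exp(-6*I*pi/7)  exp(4*I*pi/7) 
  chi_6          1             exp(-2*I*pi/7)  exp(-4*I*pi/7)  exp(-6*I*pi/7)  exp(6*I*pi/7)   exp(4*I*pi/7)   exp(2*I*pi/7) 

Spot check: chi_0(2) = zeta_7^(0*2) = zeta_7^0 = 1.

Justification: Z/7Z is abelian, so all 7 irreducible complex representations are 1-dimensional. They are given by chi_k(m) = zeta_7^(k*m) for k = 0,...,6. Row orthogonality: sum_m chi_k(m) conj(chi_l(m)) = 7 * [k = l].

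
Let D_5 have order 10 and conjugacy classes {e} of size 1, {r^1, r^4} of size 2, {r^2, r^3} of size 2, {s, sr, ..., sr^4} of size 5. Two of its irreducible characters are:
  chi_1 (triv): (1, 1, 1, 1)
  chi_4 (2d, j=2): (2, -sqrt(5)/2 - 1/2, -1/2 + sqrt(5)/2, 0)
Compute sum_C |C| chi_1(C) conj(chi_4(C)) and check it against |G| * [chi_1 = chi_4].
Sum = 0; so <chi_1, chi_4> = 0 (distinct irreducibles are orthogonal).

Reasoning: Compute term by term over conjugacy classes (|C| * chi_1(C) * conj(chi_4(C))):
  1*(1)*conj(2) + 2*(1)*conj(-sqrt(5)/2 - 1/2) + 2*(1)*conj(-1/2 + sqrt(5)/2) + 5*(1)*conj(0)
  = (2) + (-sqrt(5) - 1) + (-1 + sqrt(5)) + (0)
  = 0.
Dividing by |G| = 10 gives 0/10 = 0, matching the row-orthogonality relation <chi_1, chi_4> = [chi_1 = chi_4].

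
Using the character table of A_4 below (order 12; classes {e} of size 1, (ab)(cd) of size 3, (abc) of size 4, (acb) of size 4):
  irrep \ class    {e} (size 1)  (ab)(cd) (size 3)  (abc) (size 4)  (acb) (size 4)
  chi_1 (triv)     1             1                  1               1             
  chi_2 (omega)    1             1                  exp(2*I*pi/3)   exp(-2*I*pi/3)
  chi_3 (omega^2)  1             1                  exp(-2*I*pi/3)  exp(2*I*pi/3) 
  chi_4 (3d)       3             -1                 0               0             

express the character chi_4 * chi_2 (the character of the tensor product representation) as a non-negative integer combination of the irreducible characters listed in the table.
chi_4 tensor chi_2 = chi_4 (all other irreducibles have multiplicity 0).

The character of a tensor product is the pointwise product (chi_4 * chi_2)(C) = chi_4(C) * chi_2(C):
  {e}: (3)*(1), (ab)(cd): (-1)*(1), (abc): (0)*(exp(2*I*pi/3)), (acb): (0)*(exp(-2*I*pi/3))
so (chi_4 * chi_2) takes values
  {e} -> 3, (ab)(cd) -> -1, (abc) -> 0, (acb) -> 0.
Now take the inner product of this character with each irreducible chi from the table, <chi_4*chi_2, chi> = (1/12) sum_C |C| (chi_4*chi_2)(C) conj(chi(C)):
  <chi_4*chi_2, chi_1> = (1/12)[1*(3)*conj(1) + 3*(-1)*conj(1) + 4*(0)*conj(1) + 4*(0)*conj(1)]
      = (1/12)[(3) + (-3) + (0) + (0)] = 0/12 = 0
  <chi_4*chi_2, chi_2> = (1/12)[1*(3)*conj(1) + 3*(-1)*conj(1) + 4*(0)*conj(exp(2*I*pi/3)) + 4*(0)*conj(exp(-2*I*pi/3))]
      = (1/12)[(3) + (-3) + (0) + (0)] = 0/12 = 0
  <chi_4*chi_2, chi_3> = (1/12)[1*(3)*conj(1) + 3*(-1)*conj(1) + 4*(0)*conj(exp(-2*I*pi/3)) + 4*(0)*conj(exp(2*I*pi/3))]
      = (1/12)[(3) + (-3) + (0) + (0)] = 0/12 = 0
  <chi_4*chi_2, chi_4> = (1/12)[1*(3)*conj(3) + 3*(-1)*conj(-1) + 4*(0)*conj(0) + 4*(0)*conj(0)]
      = (1/12)[(9) + (3) + (0) + (0)] = 12/12 = 1
(Exp terms are combined using exp(i*s)*conj(exp(i*t)) = exp(i*(s-t)), and sums of them are collapsed using the identity that for every m > 1 the m distinct m-th roots of unity sum to 0, e.g. 1 + exp(2*I*pi/3) + exp(-2*I*pi/3) = 0.)
Hence the multiplicities are chi_4: 1. Dimension check: dim(chi_4)*dim(chi_2) = 3*1 = 3 and sum (mult * dim) = 1*3 = 3.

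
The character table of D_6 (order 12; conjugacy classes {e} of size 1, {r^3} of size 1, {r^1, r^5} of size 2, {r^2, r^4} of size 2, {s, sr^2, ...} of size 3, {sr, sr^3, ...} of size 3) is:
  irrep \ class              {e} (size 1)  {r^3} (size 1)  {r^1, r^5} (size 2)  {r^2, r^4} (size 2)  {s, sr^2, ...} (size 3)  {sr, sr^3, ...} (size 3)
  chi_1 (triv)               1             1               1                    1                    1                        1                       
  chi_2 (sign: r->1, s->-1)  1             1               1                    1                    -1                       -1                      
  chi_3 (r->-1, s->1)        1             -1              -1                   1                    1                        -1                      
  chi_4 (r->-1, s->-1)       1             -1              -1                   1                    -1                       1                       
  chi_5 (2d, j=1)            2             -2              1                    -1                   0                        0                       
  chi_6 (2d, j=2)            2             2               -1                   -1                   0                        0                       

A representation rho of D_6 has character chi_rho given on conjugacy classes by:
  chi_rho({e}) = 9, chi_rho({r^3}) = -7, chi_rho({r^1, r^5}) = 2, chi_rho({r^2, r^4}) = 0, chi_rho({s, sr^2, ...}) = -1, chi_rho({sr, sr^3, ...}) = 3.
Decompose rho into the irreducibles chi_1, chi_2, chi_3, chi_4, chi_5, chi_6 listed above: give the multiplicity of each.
Multiplicities: chi_1: 1, chi_2: 0, chi_3: 0, chi_4: 2, chi_5: 3, chi_6: 0.

Use <chi_rho, chi> = (1/|G|) sum_C |C| * chi_rho(C) * conj(chi(C)) with |G| = 12 for each irreducible chi in the table:
  <chi_rho, chi_1> = (1/12)[1*(9)*conj(1) + 1*(-7)*conj(1) + 2*(2)*conj(1) + 2*(0)*conj(1) + 3*(-1)*conj(1) + 3*(3)*conj(1)]
      = (1/12)[(9) + (-7) + (4) + (0) + (-3) + (9)] = 12/12 = 1
  <chi_rho, chi_2> = (1/12)[1*(9)*conj(1) + 1*(-7)*conj(1) + 2*(2)*conj(1) + 2*(0)*conj(1) + 3*(-1)*conj(-1) + 3*(3)*conj(-1)]
      = (1/12)[(9) + (-7) + (4) + (0) + (3) + (-9)] = 0/12 = 0
  <chi_rho, chi_3> = (1/12)[1*(9)*conj(1) + 1*(-7)*conj(-1) + 2*(2)*conj(-1) + 2*(0)*conj(1) + 3*(-1)*conj(1) + 3*(3)*conj(-1)]
      = (1/12)[(9) + (7) + (-4) + (0) + (-3) + (-9)] = 0/12 = 0
  <chi_rho, chi_4> = (1/12)[1*(9)*conj(1) + 1*(-7)*conj(-1) + 2*(2)*conj(-1) + 2*(0)*conj(1) + 3*(-1)*conj(-1) + 3*(3)*conj(1)]
      = (1/12)[(9) + (7) + (-4) + (0) + (3) + (9)] = 24/12 = 2
  <chi_rho, chi_5> = (1/12)[1*(9)*conj(2) + 1*(-7)*conj(-2) + 2*(2)*conj(1) + 2*(0)*conj(-1) + 3*(-1)*conj(0) + 3*(3)*conj(0)]
      = (1/12)[(18) + (14) + (4) + (0) + (0) + (0)] = 36/12 = 3
  <chi_rho, chi_6> = (1/12)[1*(9)*conj(2) + 1*(-7)*conj(2) + 2*(2)*conj(-1) + 2*(0)*conj(-1) + 3*(-1)*conj(0) + 3*(3)*conj(0)]
      = (1/12)[(18) + (-14) + (-4) + (0) + (0) + (0)] = 0/12 = 0
Dimension check: dim(rho) = sum (mult * dim) = 1*1 + 0*1 + 0*1 + 2*1 + 3*2 + 0*2 = 9 = chi_rho(e) = 9.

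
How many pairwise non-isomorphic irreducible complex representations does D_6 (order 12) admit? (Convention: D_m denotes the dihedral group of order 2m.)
6

Justification: The number of irreducible complex representations of a finite group equals its number of conjugacy classes. D_6 has 6 conjugacy classes (n/2 + 3 for n even), so D_6 (order 12) has exactly 6 irreducible complex representations.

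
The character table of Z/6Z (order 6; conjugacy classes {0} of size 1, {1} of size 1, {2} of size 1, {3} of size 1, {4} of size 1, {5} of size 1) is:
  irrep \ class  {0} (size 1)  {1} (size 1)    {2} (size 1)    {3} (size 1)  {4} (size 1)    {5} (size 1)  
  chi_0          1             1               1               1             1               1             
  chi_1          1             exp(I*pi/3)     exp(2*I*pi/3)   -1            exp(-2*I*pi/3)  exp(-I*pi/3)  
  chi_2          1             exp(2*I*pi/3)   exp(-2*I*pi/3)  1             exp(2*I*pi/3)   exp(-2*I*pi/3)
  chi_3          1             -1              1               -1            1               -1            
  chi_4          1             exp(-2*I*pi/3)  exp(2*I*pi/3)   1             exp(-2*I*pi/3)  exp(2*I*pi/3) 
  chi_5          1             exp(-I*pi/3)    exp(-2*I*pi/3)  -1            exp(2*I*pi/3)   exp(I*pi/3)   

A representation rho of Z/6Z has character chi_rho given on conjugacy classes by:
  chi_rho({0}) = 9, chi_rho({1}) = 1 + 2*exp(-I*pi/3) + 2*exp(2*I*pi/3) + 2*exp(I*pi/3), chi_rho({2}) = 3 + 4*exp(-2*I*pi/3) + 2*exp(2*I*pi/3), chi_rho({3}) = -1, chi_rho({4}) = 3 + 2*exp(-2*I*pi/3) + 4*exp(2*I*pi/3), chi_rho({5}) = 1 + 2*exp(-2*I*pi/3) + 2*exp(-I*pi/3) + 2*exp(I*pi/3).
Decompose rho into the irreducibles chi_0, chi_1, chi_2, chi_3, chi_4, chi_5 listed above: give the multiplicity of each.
Multiplicities: chi_0: 2, chi_1: 2, chi_2: 2, chi_3: 1, chi_4: 0, chi_5: 2.

Proof sketch: Use <chi_rho, chi> = (1/|G|) sum_C |C| * chi_rho(C) * conj(chi(C)) with |G| = 6 for each irreducible chi in the table:
  <chi_rho, chi_0> = (1/6)[1*(9)*conj(1) + 1*(1 + 2*exp(-I*pi/3) + 2*exp(2*I*pi/3) + 2*exp(I*pi/3))*conj(1) + 1*(3 + 4*exp(-2*I*pi/3) + 2*exp(2*I*pi/3))*conj(1) + 1*(-1)*conj(1) + 1*(3 + 2*exp(-2*I*pi/3) + 4*exp(2*I*pi/3))*conj(1) + 1*(1 + 2*exp(-2*I*pi/3) + 2*exp(-I*pi/3) + 2*exp(I*pi/3))*conj(1)]
      = (1/6)[(9) + (1 + 2*exp(-I*pi/3) + 2*exp(2*I*pi/3) + 2*exp(I*pi/3)) + (3 + 4*exp(-2*I*pi/3) + 2*exp(2*I*pi/3)) + (-1) + (3 + 2*exp(-2*I*pi/3) + 4*exp(2*I*pi/3)) + (1 + 2*exp(-2*I*pi/3) + 2*exp(-I*pi/3) + 2*exp(I*pi/3))] = 12/6 = 2
  <chi_rho, chi_1> = (1/6)[1*(9)*conj(1) + 1*(1 + 2*exp(-I*pi/3) + 2*exp(2*I*pi/3) + 2*exp(I*pi/3))*conj(exp(I*pi/3)) + 1*(3 + 4*exp(-2*I*pi/3) + 2*exp(2*I*pi/3))*conj(exp(2*I*pi/3)) + 1*(-1)*conj(-1) + 1*(3 + 2*exp(-2*I*pi/3) + 4*exp(2*I*pi/3))*conj(exp(-2*I*pi/3)) + 1*(1 + 2*exp(-2*I*pi/3) + 2*exp(-I*pi/3) + 2*exp(I*pi/3))*conj(exp(-I*pi/3))]
      = (1/6)[(9) + (2 + 2*exp(-2*I*pi/3) + exp(-I*pi/3) + 2*exp(I*pi/3)) + (2 + 3*exp(-2*I*pi/3) + 4*exp(2*I*pi/3)) + (1) + (2 + 4*exp(-2*I*pi/3) + 3*exp(2*I*pi/3)) + (2 + 2*exp(-I*pi/3) + exp(I*pi/3) + 2*exp(2*I*pi/3))] = 12/6 = 2
  <chi_rho, chi_2> = (1/6)[1*(9)*conj(1) + 1*(1 + 2*exp(-I*pi/3) + 2*exp(2*I*pi/3) + 2*exp(I*pi/3))*conj(exp(2*I*pi/3)) + 1*(3 + 4*exp(-2*I*pi/3) + 2*exp(2*I*pi/3))*conj(exp(-2*I*pi/3)) + 1*(-1)*conj(1) + 1*(3 + 2*exp(-2*I*pi/3) + 4*exp(2*I*pi/3))*conj(exp(2*I*pi/3)) + 1*(1 + 2*exp(-2*I*pi/3) + 2*exp(-I*pi/3) + 2*exp(I*pi/3))*conj(exp(-2*I*pi/3))]
      = (1/6)[(9) + (2*exp(-I*pi/3) + exp(-2*I*pi/3)) + (4 + 2*exp(-2*I*pi/3) + 3*exp(2*I*pi/3)) + (-1) + (4 + 3*exp(-2*I*pi/3) + 2*exp(2*I*pi/3)) + (exp(2*I*pi/3) + 2*exp(I*pi/3))] = 12/6 = 2
  <chi_rho, chi_3> = (1/6)[1*(9)*conj(1) + 1*(1 + 2*exp(-I*pi/3) + 2*exp(2*I*pi/3) + 2*exp(I*pi/3))*conj(-1) + 1*(3 + 4*exp(-2*I*pi/3) + 2*exp(2*I*pi/3))*conj(1) + 1*(-1)*conj(-1) + 1*(3 + 2*exp(-2*I*pi/3) + 4*exp(2*I*pi/3))*conj(1) + 1*(1 + 2*exp(-2*I*pi/3) + 2*exp(-I*pi/3) + 2*exp(I*pi/3))*conj(-1)]
      = (1/6)[(9) + (-1 - 2*exp(I*pi/3) - 2*exp(2*I*pi/3) - 2*exp(-I*pi/3)) + (3 + 4*exp(-2*I*pi/3) + 2*exp(2*I*pi/3)) + (1) + (3 + 2*exp(-2*I*pi/3) + 4*exp(2*I*pi/3)) + (-1 - 2*exp(I*pi/3) - 2*exp(-I*pi/3) - 2*exp(-2*I*pi/3))] = 6/6 = 1
  <chi_rho, chi_4> = (1/6)[1*(9)*conj(1) + 1*(1 + 2*exp(-I*pi/3) + 2*exp(2*I*pi/3) + 2*exp(I*pi/3))*conj(exp(-2*I*pi/3)) + 1*(3 + 4*exp(-2*I*pi/3) + 2*exp(2*I*pi/3))*conj(exp(2*I*pi/3)) + 1*(-1)*conj(1) + 1*(3 + 2*exp(-2*I*pi/3) + 4*exp(2*I*pi/3))*conj(exp(-2*I*pi/3)) + 1*(1 + 2*exp(-2*I*pi/3) + 2*exp(-I*pi/3) + 2*exp(I*pi/3))*conj(exp(2*I*pi/3))]
      = (1/6)[(9) + (-2 + 2*exp(-2*I*pi/3) + exp(2*I*pi/3) + 2*exp(I*pi/3)) + (2 + 3*exp(-2*I*pi/3) + 4*exp(2*I*pi/3)) + (-1) + (2 + 4*exp(-2*I*pi/3) + 3*exp(2*I*pi/3)) + (-2 + 2*exp(-I*pi/3) + exp(-2*I*pi/3) + 2*exp(2*I*pi/3))] = 0/6 = 0
  <chi_rho, chi_5> = (1/6)[1*(9)*conj(1) + 1*(1 + 2*exp(-I*pi/3) + 2*exp(2*I*pi/3) + 2*exp(I*pi/3))*conj(exp(-I*pi/3)) + 1*(3 + 4*exp(-2*I*pi/3) + 2*exp(2*I*pi/3))*conj(exp(-2*I*pi/3)) + 1*(-1)*conj(-1) + 1*(3 + 2*exp(-2*I*pi/3) + 4*exp(2*I*pi/3))*conj(exp(2*I*pi/3)) + 1*(1 + 2*exp(-2*I*pi/3) + 2*exp(-I*pi/3) + 2*exp(I*pi/3))*conj(exp(I*pi/3))]
      = (1/6)[(9) + (exp(I*pi/3) + 2*exp(2*I*pi/3)) + (4 + 2*exp(-2*I*pi/3) + 3*exp(2*I*pi/3)) + (1) + (4 + 3*exp(-2*I*pi/3) + 2*exp(2*I*pi/3)) + (2*exp(-2*I*pi/3) + exp(-I*pi/3))] = 12/6 = 2
(Exp terms are combined using exp(i*s)*conj(exp(i*t)) = exp(i*(s-t)), and sums of them are collapsed using the identity that for every m > 1 the m distinct m-th roots of unity sum to 0, e.g. 1 + exp(2*I*pi/3) + exp(-2*I*pi/3) = 0.)
Dimension check: dim(rho) = sum (mult * dim) = 2*1 + 2*1 + 2*1 + 1*1 + 0*1 + 2*1 = 9 = chi_rho(e) = 9.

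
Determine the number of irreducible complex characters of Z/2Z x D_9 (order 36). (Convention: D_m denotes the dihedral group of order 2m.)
12

Proof sketch: The number of irreducible complex representations of a finite group equals its number of conjugacy classes. For a direct product, #classes(G x H) = #classes(G) * #classes(H). Z/2Z has 2 classes (abelian), D_9 has 6 classes, so 2 * 6 = 12, so Z/2Z x D_9 (order 36) has exactly 12 irreducible complex representations.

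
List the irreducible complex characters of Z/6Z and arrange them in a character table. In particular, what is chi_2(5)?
Character table of Z/6Z (irreps indexed chi_0,...,chi_5 with chi_k(m) = zeta_6^(k*m), zeta_6 = exp(2*pi*i/6)):
  irrep \ class  {0} (size 1)  {1} (size 1)    {2} (size 1)    {3} (size 1)  {4} (size 1)    {5} (size 1)  
  chi_0          1             1               1               1             1               1             
  chi_1          1             exp(I*pi/3)     exp(2*I*pi/3)   -1            exp(-2*I*pi/3)  exp(-I*pi/3)  
  chi_2          1             exp(2*I*pi/3)   exp(-2*I*pi/3)  1             exp(2*I*pi/3)   exp(-2*I*pi/3)
  chi_3          1             -1              1               -1            1               -1            
  chi_4          1             exp(-2*I*pi/3)  exp(2*I*pi/3)   1             exp(-2*I*pi/3)  exp(2*I*pi/3) 
  chi_5          1             exp(-I*pi/3)    exp(-2*I*pi/3)  -1            exp(2*I*pi/3)   exp(I*pi/3)   

Spot check: chi_2(5) = zeta_6^(2*5) = zeta_6^10 = exp(-2*I*pi/3).

Proof sketch: Z/6Z is abelian, so all 6 irreducible complex representations are 1-dimensional. They are given by chi_k(m) = zeta_6^(k*m) for k = 0,...,5. Row orthogonality: sum_m chi_k(m) conj(chi_l(m)) = 6 * [k = l].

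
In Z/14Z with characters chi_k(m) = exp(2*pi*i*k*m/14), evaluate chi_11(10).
chi_11(10) = zeta_14^110 = exp(-2*I*pi/7)

Derivation: chi_11(10) = zeta_14^(11*10) = zeta_14^110. Since zeta_14^14 = 1, this equals zeta_14^12 = exp(2*pi*i*12/14) = exp(-2*I*pi/7).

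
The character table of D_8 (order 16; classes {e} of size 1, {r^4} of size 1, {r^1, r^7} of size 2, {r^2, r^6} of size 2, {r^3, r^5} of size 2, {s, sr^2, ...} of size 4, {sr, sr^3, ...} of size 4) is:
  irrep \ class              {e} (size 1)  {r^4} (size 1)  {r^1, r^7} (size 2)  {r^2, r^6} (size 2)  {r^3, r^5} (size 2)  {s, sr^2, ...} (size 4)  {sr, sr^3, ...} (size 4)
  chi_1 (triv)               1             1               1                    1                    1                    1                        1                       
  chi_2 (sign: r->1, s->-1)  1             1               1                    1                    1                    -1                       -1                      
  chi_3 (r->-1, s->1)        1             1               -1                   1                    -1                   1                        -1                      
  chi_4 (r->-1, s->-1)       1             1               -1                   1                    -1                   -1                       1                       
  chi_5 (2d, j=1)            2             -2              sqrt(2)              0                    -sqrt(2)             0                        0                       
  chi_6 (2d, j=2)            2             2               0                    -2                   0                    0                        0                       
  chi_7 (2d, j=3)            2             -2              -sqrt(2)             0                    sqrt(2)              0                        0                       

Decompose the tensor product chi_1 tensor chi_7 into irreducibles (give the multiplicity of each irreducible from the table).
chi_1 tensor chi_7 = chi_7 (all other irreducibles have multiplicity 0).

Working: The character of a tensor product is the pointwise product (chi_1 * chi_7)(C) = chi_1(C) * chi_7(C):
  {e}: (1)*(2), {r^4}: (1)*(-2), {r^1, r^7}: (1)*(-sqrt(2)), {r^2, r^6}: (1)*(0), {r^3, r^5}: (1)*(sqrt(2)), {s, sr^2, ...}: (1)*(0), {sr, sr^3, ...}: (1)*(0)
so (chi_1 * chi_7) takes values
  {e} -> 2, {r^4} -> -2, {r^1, r^7} -> -sqrt(2), {r^2, r^6} -> 0, {r^3, r^5} -> sqrt(2), {s, sr^2, ...} -> 0, {sr, sr^3, ...} -> 0.
Now take the inner product of this character with each irreducible chi from the table, <chi_1*chi_7, chi> = (1/16) sum_C |C| (chi_1*chi_7)(C) conj(chi(C)):
  <chi_1*chi_7, chi_1> = (1/16)[1*(2)*conj(1) + 1*(-2)*conj(1) + 2*(-sqrt(2))*conj(1) + 2*(0)*conj(1) + 2*(sqrt(2))*conj(1) + 4*(0)*conj(1) + 4*(0)*conj(1)]
      = (1/16)[(2) + (-2) + (-2*sqrt(2)) + (0) + (2*sqrt(2)) + (0) + (0)] = 0/16 = 0
  <chi_1*chi_7, chi_2> = (1/16)[1*(2)*conj(1) + 1*(-2)*conj(1) + 2*(-sqrt(2))*conj(1) + 2*(0)*conj(1) + 2*(sqrt(2))*conj(1) + 4*(0)*conj(-1) + 4*(0)*conj(-1)]
      = (1/16)[(2) + (-2) + (-2*sqrt(2)) + (0) + (2*sqrt(2)) + (0) + (0)] = 0/16 = 0
  <chi_1*chi_7, chi_3> = (1/16)[1*(2)*conj(1) + 1*(-2)*conj(1) + 2*(-sqrt(2))*conj(-1) + 2*(0)*conj(1) + 2*(sqrt(2))*conj(-1) + 4*(0)*conj(1) + 4*(0)*conj(-1)]
      = (1/16)[(2) + (-2) + (2*sqrt(2)) + (0) + (-2*sqrt(2)) + (0) + (0)] = 0/16 = 0
  <chi_1*chi_7, chi_4> = (1/16)[1*(2)*conj(1) + 1*(-2)*conj(1) + 2*(-sqrt(2))*conj(-1) + 2*(0)*conj(1) + 2*(sqrt(2))*conj(-1) + 4*(0)*conj(-1) + 4*(0)*conj(1)]
      = (1/16)[(2) + (-2) + (2*sqrt(2)) + (0) + (-2*sqrt(2)) + (0) + (0)] = 0/16 = 0
  <chi_1*chi_7, chi_5> = (1/16)[1*(2)*conj(2) + 1*(-2)*conj(-2) + 2*(-sqrt(2))*conj(sqrt(2)) + 2*(0)*conj(0) + 2*(sqrt(2))*conj(-sqrt(2)) + 4*(0)*conj(0) + 4*(0)*conj(0)]
      = (1/16)[(4) + (4) + (-4) + (0) + (-4) + (0) + (0)] = 0/16 = 0
  <chi_1*chi_7, chi_6> = (1/16)[1*(2)*conj(2) + 1*(-2)*conj(2) + 2*(-sqrt(2))*conj(0) + 2*(0)*conj(-2) + 2*(sqrt(2))*conj(0) + 4*(0)*conj(0) + 4*(0)*conj(0)]
      = (1/16)[(4) + (-4) + (0) + (0) + (0) + (0) + (0)] = 0/16 = 0
  <chi_1*chi_7, chi_7> = (1/16)[1*(2)*conj(2) + 1*(-2)*conj(-2) + 2*(-sqrt(2))*conj(-sqrt(2)) + 2*(0)*conj(0) + 2*(sqrt(2))*conj(sqrt(2)) + 4*(0)*conj(0) + 4*(0)*conj(0)]
      = (1/16)[(4) + (4) + (4) + (0) + (4) + (0) + (0)] = 16/16 = 1
Hence the multiplicities are chi_7: 1. Dimension check: dim(chi_1)*dim(chi_7) = 1*2 = 2 and sum (mult * dim) = 1*2 = 2.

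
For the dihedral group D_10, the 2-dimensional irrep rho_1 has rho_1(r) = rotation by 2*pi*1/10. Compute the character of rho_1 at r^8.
chi_{rho_1}(r^8) = 2*cos(2*pi*1*8/10) = -1/2 + sqrt(5)/2

Details: rho_1(r^8) is rotation by angle 2*pi*1*8/10, whose trace is 2*cos(2*pi*1*8/10) = -1/2 + sqrt(5)/2.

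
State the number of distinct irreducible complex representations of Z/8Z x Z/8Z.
64

The number of irreducible complex representations of a finite group equals its number of conjugacy classes. Z/8Z x Z/8Z is abelian of order 64, so every element is its own conjugacy class: 64 classes, so Z/8Z x Z/8Z (order 64) has exactly 64 irreducible complex representations.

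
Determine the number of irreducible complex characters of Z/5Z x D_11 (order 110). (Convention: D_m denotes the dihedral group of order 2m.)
35

The number of irreducible complex representations of a finite group equals its number of conjugacy classes. For a direct product, #classes(G x H) = #classes(G) * #classes(H). Z/5Z has 5 classes (abelian), D_11 has 7 classes, so 5 * 7 = 35, so Z/5Z x D_11 (order 110) has exactly 35 irreducible complex representations.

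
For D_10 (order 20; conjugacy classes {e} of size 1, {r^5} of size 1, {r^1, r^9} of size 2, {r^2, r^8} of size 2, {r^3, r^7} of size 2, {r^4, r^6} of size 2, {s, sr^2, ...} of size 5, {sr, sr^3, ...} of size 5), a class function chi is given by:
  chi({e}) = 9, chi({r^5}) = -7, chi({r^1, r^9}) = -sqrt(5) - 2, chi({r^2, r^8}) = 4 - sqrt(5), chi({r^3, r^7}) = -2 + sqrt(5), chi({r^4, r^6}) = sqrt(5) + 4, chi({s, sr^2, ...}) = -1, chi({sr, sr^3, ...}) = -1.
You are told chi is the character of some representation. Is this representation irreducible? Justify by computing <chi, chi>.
Not irreducible (reducible): <chi, chi> = 13 > 1.

Details: <chi, chi> = (1/|G|) sum_C |C| * |chi(C)|^2 = (1/20)[1*|9|^2 + 1*|-7|^2 + 2*|-sqrt(5) - 2|^2 + 2*|4 - sqrt(5)|^2 + 2*|-2 + sqrt(5)|^2 + 2*|sqrt(5) + 4|^2 + 5*|-1|^2 + 5*|-1|^2]
  = (1/20)[(81) + (49) + (8*sqrt(5) + 18) + (42 - 16*sqrt(5)) + (18 - 8*sqrt(5)) + (16*sqrt(5) + 42) + (5) + (5)] = 260/20 = 13.
A character is irreducible iff <chi, chi> = 1, so this representation is reducible.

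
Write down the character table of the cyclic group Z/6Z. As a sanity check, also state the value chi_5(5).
Character table of Z/6Z (irreps indexed chi_0,...,chi_5 with chi_k(m) = zeta_6^(k*m), zeta_6 = exp(2*pi*i/6)):
  irrep \ class  {0} (size 1)  {1} (size 1)    {2} (size 1)    {3} (size 1)  {4} (size 1)    {5} (size 1)  
  chi_0          1             1               1               1             1               1             
  chi_1          1             exp(I*pi/3)     exp(2*I*pi/3)   -1            exp(-2*I*pi/3)  exp(-I*pi/3)  
  chi_2          1             exp(2*I*pi/3)   exp(-2*I*pi/3)  1             exp(2*I*pi/3)   exp(-2*I*pi/3)
  chi_3          1             -1              1               -1            1               -1            
  chi_4          1             exp(-2*I*pi/3)  exp(2*I*pi/3)   1             exp(-2*I*pi/3)  exp(2*I*pi/3) 
  chi_5          1             exp(-I*pi/3)    exp(-2*I*pi/3)  -1            exp(2*I*pi/3)   exp(I*pi/3)   

Spot check: chi_5(5) = zeta_6^(5*5) = zeta_6^25 = exp(I*pi/3).

Derivation: Z/6Z is abelian, so all 6 irreducible complex representations are 1-dimensional. They are given by chi_k(m) = zeta_6^(k*m) for k = 0,...,5. Row orthogonality: sum_m chi_k(m) conj(chi_l(m)) = 6 * [k = l].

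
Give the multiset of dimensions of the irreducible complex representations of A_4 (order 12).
Dimensions: 1, 1, 1, 3

There are 4 irreducibles (= number of conjugacy classes). Their dimensions d_i satisfy sum d_i^2 = |G| = 12: 1 + 1 + 1 + 9 = 12.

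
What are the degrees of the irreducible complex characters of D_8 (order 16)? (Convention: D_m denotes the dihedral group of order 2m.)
Dimensions: 1, 1, 1, 1, 2, 2, 2

Solution. There are 7 irreducibles (= number of conjugacy classes). Their dimensions d_i satisfy sum d_i^2 = |G| = 16: 1 + 1 + 1 + 1 + 4 + 4 + 4 = 16.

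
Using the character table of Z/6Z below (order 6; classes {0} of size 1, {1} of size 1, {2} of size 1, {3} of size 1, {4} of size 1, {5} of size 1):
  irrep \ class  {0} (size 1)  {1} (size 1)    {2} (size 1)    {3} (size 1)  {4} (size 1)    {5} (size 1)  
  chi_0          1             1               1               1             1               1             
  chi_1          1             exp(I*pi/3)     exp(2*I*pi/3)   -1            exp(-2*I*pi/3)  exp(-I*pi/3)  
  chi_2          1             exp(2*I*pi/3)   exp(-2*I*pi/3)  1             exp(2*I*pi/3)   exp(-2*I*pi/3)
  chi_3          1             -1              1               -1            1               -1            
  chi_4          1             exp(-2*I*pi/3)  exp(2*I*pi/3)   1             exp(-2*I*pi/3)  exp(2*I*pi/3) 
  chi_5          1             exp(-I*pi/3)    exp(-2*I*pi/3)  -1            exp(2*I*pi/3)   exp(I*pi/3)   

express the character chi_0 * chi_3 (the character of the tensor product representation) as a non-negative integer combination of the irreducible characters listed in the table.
chi_0 tensor chi_3 = chi_3 (all other irreducibles have multiplicity 0).

Proof sketch: The character of a tensor product is the pointwise product (chi_0 * chi_3)(C) = chi_0(C) * chi_3(C):
  {0}: (1)*(1), {1}: (1)*(-1), {2}: (1)*(1), {3}: (1)*(-1), {4}: (1)*(1), {5}: (1)*(-1)
so (chi_0 * chi_3) takes values
  {0} -> 1, {1} -> -1, {2} -> 1, {3} -> -1, {4} -> 1, {5} -> -1.
Now take the inner product of this character with each irreducible chi from the table, <chi_0*chi_3, chi> = (1/6) sum_C |C| (chi_0*chi_3)(C) conj(chi(C)):
  <chi_0*chi_3, chi_0> = (1/6)[1*(1)*conj(1) + 1*(-1)*conj(1) + 1*(1)*conj(1) + 1*(-1)*conj(1) + 1*(1)*conj(1) + 1*(-1)*conj(1)]
      = (1/6)[(1) + (-1) + (1) + (-1) + (1) + (-1)] = 0/6 = 0
  <chi_0*chi_3, chi_1> = (1/6)[1*(1)*conj(1) + 1*(-1)*conj(exp(I*pi/3)) + 1*(1)*conj(exp(2*I*pi/3)) + 1*(-1)*conj(-1) + 1*(1)*conj(exp(-2*I*pi/3)) + 1*(-1)*conj(exp(-I*pi/3))]
      = (1/6)[(1) + (-exp(-I*pi/3)) + (exp(-2*I*pi/3)) + (1) + (exp(2*I*pi/3)) + (-exp(I*pi/3))] = 0/6 = 0
  <chi_0*chi_3, chi_2> = (1/6)[1*(1)*conj(1) + 1*(-1)*conj(exp(2*I*pi/3)) + 1*(1)*conj(exp(-2*I*pi/3)) + 1*(-1)*conj(1) + 1*(1)*conj(exp(2*I*pi/3)) + 1*(-1)*conj(exp(-2*I*pi/3))]
      = (1/6)[(1) + (-exp(-2*I*pi/3)) + (exp(2*I*pi/3)) + (-1) + (exp(-2*I*pi/3)) + (-exp(2*I*pi/3))] = 0/6 = 0
  <chi_0*chi_3, chi_3> = (1/6)[1*(1)*conj(1) + 1*(-1)*conj(-1) + 1*(1)*conj(1) + 1*(-1)*conj(-1) + 1*(1)*conj(1) + 1*(-1)*conj(-1)]
      = (1/6)[(1) + (1) + (1) + (1) + (1) + (1)] = 6/6 = 1
  <chi_0*chi_3, chi_4> = (1/6)[1*(1)*conj(1) + 1*(-1)*conj(exp(-2*I*pi/3)) + 1*(1)*conj(exp(2*I*pi/3)) + 1*(-1)*conj(1) + 1*(1)*conj(exp(-2*I*pi/3)) + 1*(-1)*conj(exp(2*I*pi/3))]
      = (1/6)[(1) + (-exp(2*I*pi/3)) + (exp(-2*I*pi/3)) + (-1) + (exp(2*I*pi/3)) + (-exp(-2*I*pi/3))] = 0/6 = 0
  <chi_0*chi_3, chi_5> = (1/6)[1*(1)*conj(1) + 1*(-1)*conj(exp(-I*pi/3)) + 1*(1)*conj(exp(-2*I*pi/3)) + 1*(-1)*conj(-1) + 1*(1)*conj(exp(2*I*pi/3)) + 1*(-1)*conj(exp(I*pi/3))]
      = (1/6)[(1) + (-exp(I*pi/3)) + (exp(2*I*pi/3)) + (1) + (exp(-2*I*pi/3)) + (-exp(-I*pi/3))] = 0/6 = 0
(Exp terms are combined using exp(i*s)*conj(exp(i*t)) = exp(i*(s-t)), and sums of them are collapsed using the identity that for every m > 1 the m distinct m-th roots of unity sum to 0, e.g. 1 + exp(2*I*pi/3) + exp(-2*I*pi/3) = 0.)
Hence the multiplicities are chi_3: 1. Dimension check: dim(chi_0)*dim(chi_3) = 1*1 = 1 and sum (mult * dim) = 1*1 = 1.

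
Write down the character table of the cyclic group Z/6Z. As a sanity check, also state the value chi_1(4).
Character table of Z/6Z (irreps indexed chi_0,...,chi_5 with chi_k(m) = zeta_6^(k*m), zeta_6 = exp(2*pi*i/6)):
  irrep \ class  {0} (size 1)  {1} (size 1)    {2} (size 1)    {3} (size 1)  {4} (size 1)    {5} (size 1)  
  chi_0          1             1               1               1             1               1             
  chi_1          1             exp(I*pi/3)     exp(2*I*pi/3)   -1            exp(-2*I*pi/3)  exp(-I*pi/3)  
  chi_2          1             exp(2*I*pi/3)   exp(-2*I*pi/3)  1             exp(2*I*pi/3)   exp(-2*I*pi/3)
  chi_3          1             -1              1               -1            1               -1            
  chi_4          1             exp(-2*I*pi/3)  exp(2*I*pi/3)   1             exp(-2*I*pi/3)  exp(2*I*pi/3) 
  chi_5          1             exp(-I*pi/3)    exp(-2*I*pi/3)  -1            exp(2*I*pi/3)   exp(I*pi/3)   

Spot check: chi_1(4) = zeta_6^(1*4) = zeta_6^4 = exp(-2*I*pi/3).

Proof sketch: Z/6Z is abelian, so all 6 irreducible complex representations are 1-dimensional. They are given by chi_k(m) = zeta_6^(k*m) for k = 0,...,5. Row orthogonality: sum_m chi_k(m) conj(chi_l(m)) = 6 * [k = l].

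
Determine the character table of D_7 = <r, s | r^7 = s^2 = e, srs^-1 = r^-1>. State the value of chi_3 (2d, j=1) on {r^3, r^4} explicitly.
Conjugacy classes: {e} of size 1, {r^1, r^6} of size 2, {r^2, r^5} of size 2, {r^3, r^4} of size 2, {s, sr, ..., sr^6} of size 7.
Character table:
  irrep \ class              {e} (size 1)  {r^1, r^6} (size 2)  {r^2, r^5} (size 2)  {r^3, r^4} (size 2)  {s, sr, ..., sr^6} (size 7)
  chi_1 (triv)               1             1                    1                    1                    1                          
  chi_2 (sign: r->1, s->-1)  1             1                    1                    1                    -1                         
  chi_3 (2d, j=1)            2             2*cos(2*pi/7)        -2*cos(3*pi/7)       -2*cos(pi/7)         0                          
  chi_4 (2d, j=2)            2             -2*cos(3*pi/7)       -2*cos(pi/7)         2*cos(2*pi/7)        0                          
  chi_5 (2d, j=3)            2             -2*cos(pi/7)         2*cos(2*pi/7)        -2*cos(3*pi/7)       0                          

Spot check: chi_3 (2d, j=1) on {r^3, r^4} = -2*cos(pi/7).

Working: D_7 has order 2*7 = 14 with 5 conjugacy classes, hence 5 irreducibles. Sum of squared dims 1 + 1 + 4 + 4 + 4 = 14 = |G|. Linear characters come from the abelianisation; the 2-dimensional irreps have character r^k -> 2*cos(2*pi*j*k/7), reflections -> 0.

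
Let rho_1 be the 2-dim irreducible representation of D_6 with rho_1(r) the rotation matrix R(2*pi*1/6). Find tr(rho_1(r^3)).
chi_{rho_1}(r^3) = 2*cos(2*pi*1*3/6) = -2

Reasoning: rho_1(r^3) is rotation by angle 2*pi*1*3/6, whose trace is 2*cos(2*pi*1*3/6) = -2.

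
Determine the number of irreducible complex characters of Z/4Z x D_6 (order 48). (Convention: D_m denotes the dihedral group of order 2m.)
24

Justification: The number of irreducible complex representations of a finite group equals its number of conjugacy classes. For a direct product, #classes(G x H) = #classes(G) * #classes(H). Z/4Z has 4 classes (abelian), D_6 has 6 classes, so 4 * 6 = 24, so Z/4Z x D_6 (order 48) has exactly 24 irreducible complex representations.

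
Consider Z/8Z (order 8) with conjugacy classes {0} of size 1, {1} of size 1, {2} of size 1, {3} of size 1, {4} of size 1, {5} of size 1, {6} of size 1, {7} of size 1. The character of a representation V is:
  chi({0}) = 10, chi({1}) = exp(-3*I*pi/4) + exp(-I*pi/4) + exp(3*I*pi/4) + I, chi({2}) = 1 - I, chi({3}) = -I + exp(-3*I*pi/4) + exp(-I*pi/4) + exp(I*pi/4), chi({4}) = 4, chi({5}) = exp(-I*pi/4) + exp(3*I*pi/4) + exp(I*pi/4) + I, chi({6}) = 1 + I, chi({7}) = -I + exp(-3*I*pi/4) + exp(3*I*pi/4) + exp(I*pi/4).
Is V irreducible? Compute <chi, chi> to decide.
Not irreducible (reducible): <chi, chi> = 16 > 1.

Why: <chi, chi> = (1/|G|) sum_C |C| * |chi(C)|^2 = (1/8)[1*|10|^2 + 1*|exp(-3*I*pi/4) + exp(-I*pi/4) + exp(3*I*pi/4) + I|^2 + 1*|1 - I|^2 + 1*|-I + exp(-3*I*pi/4) + exp(-I*pi/4) + exp(I*pi/4)|^2 + 1*|4|^2 + 1*|exp(-I*pi/4) + exp(3*I*pi/4) + exp(I*pi/4) + I|^2 + 1*|1 + I|^2 + 1*|-I + exp(-3*I*pi/4) + exp(3*I*pi/4) + exp(I*pi/4)|^2]
  = (1/8)[(100) + (2 - exp(I*pi/4) + exp(3*I*pi/4)) + (2) + (2 + exp(-I*pi/4) - exp(-3*I*pi/4)) + (16) + (2 + exp(-I*pi/4) - exp(-3*I*pi/4)) + (2) + (2 - exp(I*pi/4) + exp(3*I*pi/4))] = 128/8 = 16.
(Exp terms are combined using exp(i*s)*conj(exp(i*t)) = exp(i*(s-t)), and sums of them are collapsed using the identity that for every m > 1 the m distinct m-th roots of unity sum to 0, e.g. 1 + exp(2*I*pi/3) + exp(-2*I*pi/3) = 0.)
A character is irreducible iff <chi, chi> = 1, so this representation is reducible.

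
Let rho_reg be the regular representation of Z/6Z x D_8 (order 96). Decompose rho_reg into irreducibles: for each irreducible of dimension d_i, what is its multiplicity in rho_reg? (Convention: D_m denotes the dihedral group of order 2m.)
Each irreducible V_i of dimension d_i appears with multiplicity d_i, i.e. rho_reg = (direct sum over all irreducibles V_i) d_i V_i. The irreducible dimensions for Z/6Z x D_8 are 1, 1, 1, 1, 1, 1, 1, 1, 1, 1, 1, 1, 1, 1, 1, 1, 1, 1, 1, 1, 1, 1, 1, 1, 2, 2, 2, 2, 2, 2, 2, 2, 2, 2, 2, 2, 2, 2, 2, 2, 2, 2: 24 irreducibles of dimension 1, each with multiplicity 1; 18 irreducibles of dimension 2, each with multiplicity 2. Total dimension 24*1*1 + 18*2*2 = 96 = |G|.

Argument: General theorem: in the regular representation of a finite group G, each irreducible appears with multiplicity equal to its dimension. Check: dim(rho_reg) = sum d_i^2 = 1 + 1 + 1 + 1 + 1 + 1 + 1 + 1 + 1 + 1 + 1 + 1 + 1 + 1 + 1 + 1 + 1 + 1 + 1 + 1 + 1 + 1 + 1 + 1 + 4 + 4 + 4 + 4 + 4 + 4 + 4 + 4 + 4 + 4 + 4 + 4 + 4 + 4 + 4 + 4 + 4 + 4 = 96 = |G|.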